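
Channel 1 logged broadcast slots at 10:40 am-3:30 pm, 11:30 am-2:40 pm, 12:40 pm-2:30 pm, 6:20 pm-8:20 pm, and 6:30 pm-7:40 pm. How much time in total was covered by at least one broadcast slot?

6 h 50 min

Merged: 10:40 am–3:30 pm, 6:20 pm–8:20 pm.
Lengths: 4 h 50 min + 2 h = 6 h 50 min.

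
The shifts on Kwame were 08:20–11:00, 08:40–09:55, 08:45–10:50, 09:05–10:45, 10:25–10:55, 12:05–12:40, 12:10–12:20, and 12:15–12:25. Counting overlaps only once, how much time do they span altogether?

Merged: 08:20–11:00, 12:05–12:40.
Lengths: 2 h 40 min + 35 min = 3 h 15 min.

3 h 15 min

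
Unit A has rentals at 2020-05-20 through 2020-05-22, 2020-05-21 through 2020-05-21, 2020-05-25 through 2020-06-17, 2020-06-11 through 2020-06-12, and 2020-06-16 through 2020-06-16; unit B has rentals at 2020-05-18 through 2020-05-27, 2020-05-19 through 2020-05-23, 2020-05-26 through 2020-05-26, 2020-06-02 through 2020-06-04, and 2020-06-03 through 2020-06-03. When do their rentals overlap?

First set merges to 2020-05-20 through 2020-05-22, 2020-05-25 through 2020-06-17.
Second set merges to 2020-05-18 through 2020-05-27, 2020-06-02 through 2020-06-04.
2020-05-20 through 2020-05-22 overlaps B on 2020-05-20 through 2020-05-22.
2020-05-25 through 2020-06-17 overlaps B on 2020-05-25 through 2020-05-27, 2020-06-02 through 2020-06-04.

2020-05-20 through 2020-05-22, 2020-05-25 through 2020-05-27, 2020-06-02 through 2020-06-04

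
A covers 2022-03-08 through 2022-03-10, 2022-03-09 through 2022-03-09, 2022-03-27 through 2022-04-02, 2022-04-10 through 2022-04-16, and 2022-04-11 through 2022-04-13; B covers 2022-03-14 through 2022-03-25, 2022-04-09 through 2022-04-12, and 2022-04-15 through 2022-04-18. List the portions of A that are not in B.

First set merges to 2022-03-08 through 2022-03-10, 2022-03-27 through 2022-04-02, 2022-04-10 through 2022-04-16.
2022-03-08 through 2022-03-10 is untouched.
2022-03-27 through 2022-04-02 is untouched.
2022-04-10 through 2022-04-16 with B removed leaves 2022-04-13 through 2022-04-14.

2022-03-08 through 2022-03-10, 2022-03-27 through 2022-04-02, 2022-04-13 through 2022-04-14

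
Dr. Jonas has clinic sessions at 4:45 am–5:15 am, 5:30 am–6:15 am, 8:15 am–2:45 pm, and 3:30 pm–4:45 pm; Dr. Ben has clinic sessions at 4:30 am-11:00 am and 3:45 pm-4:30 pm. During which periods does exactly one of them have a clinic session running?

4:30 am–4:45 am, 5:15 am–5:30 am, 6:15 am–8:15 am, 11:00 am–2:45 pm, 3:30 pm–3:45 pm, 4:30 pm–4:45 pm

A but not B: 11:00 am–2:45 pm, 3:30 pm–3:45 pm, 4:30 pm–4:45 pm.
B but not A: 4:30 am–4:45 am, 5:15 am–5:30 am, 6:15 am–8:15 am.
Combining gives A △ B.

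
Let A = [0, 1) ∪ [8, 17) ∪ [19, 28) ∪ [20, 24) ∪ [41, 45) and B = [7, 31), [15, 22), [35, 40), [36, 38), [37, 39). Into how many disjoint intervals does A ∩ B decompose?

First set merges to [0, 1), [8, 17), [19, 28), [41, 45).
Second set merges to [7, 31), [35, 40).
A ∩ B = [8, 17), [19, 28).
That is 2 disjoint pieces.

2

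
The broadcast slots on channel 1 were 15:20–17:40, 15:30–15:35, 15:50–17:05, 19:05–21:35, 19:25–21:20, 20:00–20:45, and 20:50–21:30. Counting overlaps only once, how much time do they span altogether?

Merged: 15:20-17:40, 19:05-21:35.
Lengths: 2 h 20 min + 2 h 30 min = 4 h 50 min.

4 h 50 min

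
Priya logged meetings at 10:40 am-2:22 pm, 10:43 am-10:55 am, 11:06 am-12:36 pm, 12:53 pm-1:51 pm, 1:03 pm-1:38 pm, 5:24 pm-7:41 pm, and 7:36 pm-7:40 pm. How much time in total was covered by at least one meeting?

Merged: 10:40 am–2:22 pm, 5:24 pm–7:41 pm.
Lengths: 3 h 42 min + 2 h 17 min = 5 h 59 min.

5 h 59 min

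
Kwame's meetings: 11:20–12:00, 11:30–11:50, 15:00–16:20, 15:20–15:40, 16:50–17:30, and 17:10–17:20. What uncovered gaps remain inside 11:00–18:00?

The merged coverage is 11:20–12:00, 15:00–16:20, 16:50–17:30.
Uncovered inside 11:00–18:00: 11:00–11:20, 12:00–15:00, 16:20–16:50, 17:30–18:00.

11:00–11:20, 12:00–15:00, 16:20–16:50, 17:30–18:00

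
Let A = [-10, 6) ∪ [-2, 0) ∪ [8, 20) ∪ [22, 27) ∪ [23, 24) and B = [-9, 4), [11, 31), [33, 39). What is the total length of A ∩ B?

Merge the first list: [-10, 6), [8, 20), [22, 27).
A ∩ B = [-9, 4), [11, 20), [22, 27).
Total: 13 + 9 + 5 = 27.

27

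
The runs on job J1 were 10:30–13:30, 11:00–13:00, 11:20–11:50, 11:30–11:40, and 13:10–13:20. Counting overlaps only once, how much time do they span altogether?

3 h

Merged: 10:30–13:30.
Length: 3 h.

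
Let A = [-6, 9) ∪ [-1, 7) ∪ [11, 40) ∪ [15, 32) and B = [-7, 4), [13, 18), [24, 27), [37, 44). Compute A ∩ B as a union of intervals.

[-6, 4) ∪ [13, 18) ∪ [24, 27) ∪ [37, 40)

A, merged: [-6, 9), [11, 40).
[-6, 9) ∩ B → [-6, 4).
[11, 40) ∩ B → [13, 18), [24, 27), [37, 40).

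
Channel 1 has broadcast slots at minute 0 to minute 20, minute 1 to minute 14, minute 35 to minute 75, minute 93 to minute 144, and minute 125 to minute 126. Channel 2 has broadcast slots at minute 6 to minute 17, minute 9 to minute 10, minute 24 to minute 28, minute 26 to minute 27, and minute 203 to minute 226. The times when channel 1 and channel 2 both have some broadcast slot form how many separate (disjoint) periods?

First set merges to minute 0 to minute 20, minute 35 to minute 75, minute 93 to minute 144.
Second set merges to minute 6 to minute 17, minute 24 to minute 28, minute 203 to minute 226.
A ∩ B = minute 6 to minute 17.
That is 1 disjoint piece.

1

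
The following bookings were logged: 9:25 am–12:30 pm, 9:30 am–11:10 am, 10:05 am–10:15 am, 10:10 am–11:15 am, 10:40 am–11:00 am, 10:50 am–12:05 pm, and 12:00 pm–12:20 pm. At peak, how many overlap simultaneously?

Walk the sorted start/end points keeping a running depth.
The depth first hits 5 at 10:50 am.

5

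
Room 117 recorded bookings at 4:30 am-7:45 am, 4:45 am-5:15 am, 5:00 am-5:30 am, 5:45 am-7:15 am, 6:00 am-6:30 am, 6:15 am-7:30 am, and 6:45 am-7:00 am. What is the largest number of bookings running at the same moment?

Walk the sorted start/end points keeping a running depth.
The depth first hits 4 at 6:15 am.

4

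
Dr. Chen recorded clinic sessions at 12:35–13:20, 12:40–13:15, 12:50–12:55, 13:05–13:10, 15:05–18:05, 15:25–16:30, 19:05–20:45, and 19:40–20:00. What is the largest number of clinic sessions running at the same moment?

Sweep endpoints in order; track running count of active intervals.
Peak of 3 reached at 12:50.

3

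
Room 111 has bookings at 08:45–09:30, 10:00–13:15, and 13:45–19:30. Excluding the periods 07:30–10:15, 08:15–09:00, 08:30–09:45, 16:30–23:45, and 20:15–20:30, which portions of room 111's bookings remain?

10:15-13:15, 13:45-16:30

Second set merges to 07:30-10:15, 16:30-23:45.
08:45-09:30 lies entirely inside B → drops out.
10:00-13:15 with B removed leaves 10:15-13:15.
13:45-19:30 with B removed leaves 13:45-16:30.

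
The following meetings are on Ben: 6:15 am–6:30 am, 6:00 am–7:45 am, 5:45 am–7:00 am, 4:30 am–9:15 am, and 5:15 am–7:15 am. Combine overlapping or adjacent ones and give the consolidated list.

Sort by start: 4:30 am-9:15 am, 5:15 am-7:15 am, 5:45 am-7:00 am, 6:00 am-7:45 am, 6:15 am-6:30 am.
5:15 am-7:15 am overlaps/touches 4:30 am-9:15 am → extend to 4:30 am-9:15 am.
5:45 am-7:00 am overlaps/touches 4:30 am-9:15 am → extend to 4:30 am-9:15 am.
6:00 am-7:45 am overlaps/touches 4:30 am-9:15 am → extend to 4:30 am-9:15 am.
6:15 am-6:30 am overlaps/touches 4:30 am-9:15 am → extend to 4:30 am-9:15 am.

4:30 am-9:15 am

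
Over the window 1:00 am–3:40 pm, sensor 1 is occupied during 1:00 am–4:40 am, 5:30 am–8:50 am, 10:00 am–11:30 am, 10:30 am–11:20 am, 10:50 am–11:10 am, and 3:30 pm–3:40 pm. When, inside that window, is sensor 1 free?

4:40 am-5:30 am, 8:50 am-10:00 am, 11:30 am-3:30 pm

Covered (merged): 1:00 am-4:40 am, 5:30 am-8:50 am, 10:00 am-11:30 am, 3:30 pm-3:40 pm.
Complement within 1:00 am-3:40 pm: 4:40 am-5:30 am, 8:50 am-10:00 am, 11:30 am-3:30 pm.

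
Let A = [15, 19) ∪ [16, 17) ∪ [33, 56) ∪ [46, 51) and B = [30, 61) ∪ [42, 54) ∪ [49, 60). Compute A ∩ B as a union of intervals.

Merge the first list: [15, 19), [33, 56).
Merge the second list: [30, 61).
[15, 19): no overlap with the second set.
[33, 56) meets the second set on [33, 56).

[33, 56)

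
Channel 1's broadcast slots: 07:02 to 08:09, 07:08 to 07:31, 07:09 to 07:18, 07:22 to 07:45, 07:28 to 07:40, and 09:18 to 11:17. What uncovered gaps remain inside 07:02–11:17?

Covered (merged): 07:02–08:09, 09:18–11:17.
Complement within 07:02–11:17: 08:09–09:18.

08:09–09:18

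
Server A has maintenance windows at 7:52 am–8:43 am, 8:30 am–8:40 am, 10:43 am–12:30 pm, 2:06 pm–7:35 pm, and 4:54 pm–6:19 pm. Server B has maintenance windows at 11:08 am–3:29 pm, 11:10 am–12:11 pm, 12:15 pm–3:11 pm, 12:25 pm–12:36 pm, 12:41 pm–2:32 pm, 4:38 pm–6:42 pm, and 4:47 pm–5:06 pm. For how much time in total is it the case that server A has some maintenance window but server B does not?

A, merged: 7:52 am–8:43 am, 10:43 am–12:30 pm, 2:06 pm–7:35 pm.
B, merged: 11:08 am–3:29 pm, 4:38 pm–6:42 pm.
A \ B = 7:52 am–8:43 am, 10:43 am–11:08 am, 3:29 pm–4:38 pm, 6:42 pm–7:35 pm.
Total: 51 min + 25 min + 1 h 9 min + 53 min = 3 h 18 min.

3 h 18 min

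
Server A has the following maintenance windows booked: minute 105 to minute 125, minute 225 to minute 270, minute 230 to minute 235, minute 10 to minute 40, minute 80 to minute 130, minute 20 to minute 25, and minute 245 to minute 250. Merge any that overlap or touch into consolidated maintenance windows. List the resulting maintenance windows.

minute 10 to minute 40, minute 80 to minute 130, minute 225 to minute 270

Sort by start: minute 10 to minute 40, minute 20 to minute 25, minute 80 to minute 130, minute 105 to minute 125, minute 225 to minute 270, minute 230 to minute 235, minute 245 to minute 250.
minute 20 to minute 25 overlaps/touches minute 10 to minute 40 → extend to minute 10 to minute 40.
minute 80 to minute 130 is disjoint → start new block.
minute 105 to minute 125 overlaps/touches minute 80 to minute 130 → extend to minute 80 to minute 130.
minute 225 to minute 270 is disjoint → start new block.
minute 230 to minute 235 overlaps/touches minute 225 to minute 270 → extend to minute 225 to minute 270.
minute 245 to minute 250 overlaps/touches minute 225 to minute 270 → extend to minute 225 to minute 270.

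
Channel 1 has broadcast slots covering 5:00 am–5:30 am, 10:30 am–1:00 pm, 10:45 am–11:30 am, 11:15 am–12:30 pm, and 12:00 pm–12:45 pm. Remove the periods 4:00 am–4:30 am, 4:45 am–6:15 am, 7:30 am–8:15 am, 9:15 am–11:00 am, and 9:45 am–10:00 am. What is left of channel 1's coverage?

A, merged: 5:00 am–5:30 am, 10:30 am–1:00 pm.
B, merged: 4:00 am–4:30 am, 4:45 am–6:15 am, 7:30 am–8:15 am, 9:15 am–11:00 am.
5:00 am–5:30 am: entirely removed.
10:30 am–1:00 pm \ B = 11:00 am–1:00 pm.

11:00 am–1:00 pm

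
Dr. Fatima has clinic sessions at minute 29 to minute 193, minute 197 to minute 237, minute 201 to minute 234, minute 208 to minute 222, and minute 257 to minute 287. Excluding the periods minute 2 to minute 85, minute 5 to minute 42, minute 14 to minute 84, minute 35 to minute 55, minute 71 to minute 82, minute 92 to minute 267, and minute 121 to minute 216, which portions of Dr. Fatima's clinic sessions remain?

First set merges to minute 29 to minute 193, minute 197 to minute 237, minute 257 to minute 287.
Second set merges to minute 2 to minute 85, minute 92 to minute 267.
minute 29 to minute 193 minus B → minute 85 to minute 92.
minute 197 to minute 237: fully covered by B → removed.
minute 257 to minute 287 minus B → minute 267 to minute 287.

minute 85 to minute 92, minute 267 to minute 287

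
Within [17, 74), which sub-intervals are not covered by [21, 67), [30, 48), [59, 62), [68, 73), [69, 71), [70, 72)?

After merging, the occupied span is [21, 67), [68, 73).
Gaps within [17, 74): [17, 21), [67, 68), [73, 74).

[17, 21) ∪ [67, 68) ∪ [73, 74)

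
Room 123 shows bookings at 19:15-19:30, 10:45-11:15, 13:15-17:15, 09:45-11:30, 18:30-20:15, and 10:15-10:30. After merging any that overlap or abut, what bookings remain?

09:45-11:30, 13:15-17:15, 18:30-20:15

Sort by start: 09:45-11:30, 10:15-10:30, 10:45-11:15, 13:15-17:15, 18:30-20:15, 19:15-19:30.
10:15-10:30 overlaps/touches 09:45-11:30 → extend to 09:45-11:30.
10:45-11:15 overlaps/touches 09:45-11:30 → extend to 09:45-11:30.
13:15-17:15 is disjoint → start new block.
18:30-20:15 is disjoint → start new block.
19:15-19:30 overlaps/touches 18:30-20:15 → extend to 18:30-20:15.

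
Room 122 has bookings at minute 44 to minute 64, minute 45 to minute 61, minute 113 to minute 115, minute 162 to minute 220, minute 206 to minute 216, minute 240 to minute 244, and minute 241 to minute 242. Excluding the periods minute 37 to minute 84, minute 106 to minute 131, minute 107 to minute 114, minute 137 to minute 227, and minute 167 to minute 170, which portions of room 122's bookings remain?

A, merged: minute 44 to minute 64, minute 113 to minute 115, minute 162 to minute 220, minute 240 to minute 244.
B, merged: minute 37 to minute 84, minute 106 to minute 131, minute 137 to minute 227.
minute 44 to minute 64 lies entirely inside B → drops out.
minute 113 to minute 115 lies entirely inside B → drops out.
minute 162 to minute 220 lies entirely inside B → drops out.
minute 240 to minute 244 is untouched.

minute 240 to minute 244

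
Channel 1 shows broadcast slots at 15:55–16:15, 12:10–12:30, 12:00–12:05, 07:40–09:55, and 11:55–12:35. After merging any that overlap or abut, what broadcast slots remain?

07:40–09:55, 11:55–12:35, 15:55–16:15

Sort by start: 07:40–09:55, 11:55–12:35, 12:00–12:05, 12:10–12:30, 15:55–16:15.
11:55–12:35 is disjoint → start new block.
12:00–12:05 overlaps/touches 11:55–12:35 → extend to 11:55–12:35.
12:10–12:30 overlaps/touches 11:55–12:35 → extend to 11:55–12:35.
15:55–16:15 is disjoint → start new block.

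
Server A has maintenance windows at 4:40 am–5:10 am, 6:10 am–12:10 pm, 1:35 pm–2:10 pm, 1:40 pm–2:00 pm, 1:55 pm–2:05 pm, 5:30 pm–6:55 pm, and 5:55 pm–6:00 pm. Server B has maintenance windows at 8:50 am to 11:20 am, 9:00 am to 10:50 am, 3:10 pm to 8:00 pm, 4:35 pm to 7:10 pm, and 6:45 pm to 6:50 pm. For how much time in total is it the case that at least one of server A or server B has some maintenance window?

Merge the first list: 4:40 am–5:10 am, 6:10 am–12:10 pm, 1:35 pm–2:10 pm, 5:30 pm–6:55 pm.
Merge the second list: 8:50 am–11:20 am, 3:10 pm–8:00 pm.
A ∪ B = 4:40 am–5:10 am, 6:10 am–12:10 pm, 1:35 pm–2:10 pm, 3:10 pm–8:00 pm.
Total: 30 min + 6 h + 35 min + 4 h 50 min = 11 h 55 min.

11 h 55 min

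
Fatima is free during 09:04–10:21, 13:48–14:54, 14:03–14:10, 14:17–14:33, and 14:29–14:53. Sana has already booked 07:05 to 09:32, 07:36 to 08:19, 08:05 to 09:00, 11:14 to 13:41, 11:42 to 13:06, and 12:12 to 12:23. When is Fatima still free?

First set merges to 09:04–10:21, 13:48–14:54.
Second set merges to 07:05–09:32, 11:14–13:41.
09:04–10:21 with B removed leaves 09:32–10:21.
13:48–14:54 is untouched.

09:32–10:21, 13:48–14:54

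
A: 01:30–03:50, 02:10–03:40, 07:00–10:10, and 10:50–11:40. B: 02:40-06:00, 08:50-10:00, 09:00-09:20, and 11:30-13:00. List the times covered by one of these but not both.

01:30–02:40, 03:50–06:00, 07:00–08:50, 10:00–10:10, 10:50–11:30, 11:40–13:00

Merge the first list: 01:30–03:50, 07:00–10:10, 10:50–11:40.
Merge the second list: 02:40–06:00, 08:50–10:00, 11:30–13:00.
Only in the first: 01:30–02:40, 07:00–08:50, 10:00–10:10, 10:50–11:30.
Only in the second: 03:50–06:00, 11:40–13:00.
Together these are the periods covered by exactly one.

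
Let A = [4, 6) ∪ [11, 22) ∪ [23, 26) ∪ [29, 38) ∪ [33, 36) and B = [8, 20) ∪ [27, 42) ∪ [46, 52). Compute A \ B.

[4, 6) ∪ [20, 22) ∪ [23, 26)

First set merges to [4, 6), [11, 22), [23, 26), [29, 38).
[4, 6): nothing removed.
[11, 22) \ B = [20, 22).
[23, 26): nothing removed.
[29, 38): entirely removed.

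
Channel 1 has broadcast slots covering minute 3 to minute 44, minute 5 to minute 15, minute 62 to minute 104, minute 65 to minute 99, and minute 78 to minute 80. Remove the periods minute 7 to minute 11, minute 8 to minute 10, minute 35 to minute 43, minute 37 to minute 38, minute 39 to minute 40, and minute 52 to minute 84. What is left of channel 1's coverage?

First set merges to minute 3 to minute 44, minute 62 to minute 104.
Second set merges to minute 7 to minute 11, minute 35 to minute 43, minute 52 to minute 84.
minute 3 to minute 44 \ B = minute 3 to minute 7, minute 11 to minute 35, minute 43 to minute 44.
minute 62 to minute 104 \ B = minute 84 to minute 104.

minute 3 to minute 7, minute 11 to minute 35, minute 43 to minute 44, minute 84 to minute 104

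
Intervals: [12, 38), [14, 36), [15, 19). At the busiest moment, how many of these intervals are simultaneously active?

3

At 15, 3 of the intervals are simultaneously active.
No point has more.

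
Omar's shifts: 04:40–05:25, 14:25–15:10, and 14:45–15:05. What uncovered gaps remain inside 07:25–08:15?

Covered (merged): 04:40–05:25, 14:25–15:10.
Gaps within 07:25–08:15: 07:25–08:15.

07:25–08:15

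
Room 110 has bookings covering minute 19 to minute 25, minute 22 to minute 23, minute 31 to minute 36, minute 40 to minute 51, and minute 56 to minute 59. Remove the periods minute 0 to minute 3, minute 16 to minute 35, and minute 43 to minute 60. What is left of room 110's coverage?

minute 35 to minute 36, minute 40 to minute 43

Merge the first list: minute 19 to minute 25, minute 31 to minute 36, minute 40 to minute 51, minute 56 to minute 59.
minute 19 to minute 25: fully covered by B → removed.
minute 31 to minute 36 minus B → minute 35 to minute 36.
minute 40 to minute 51 minus B → minute 40 to minute 43.
minute 56 to minute 59: fully covered by B → removed.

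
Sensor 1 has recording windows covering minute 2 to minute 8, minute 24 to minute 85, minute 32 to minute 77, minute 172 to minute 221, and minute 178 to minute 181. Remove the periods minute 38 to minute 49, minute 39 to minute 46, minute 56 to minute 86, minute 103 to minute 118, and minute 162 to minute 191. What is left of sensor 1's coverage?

First set merges to minute 2 to minute 8, minute 24 to minute 85, minute 172 to minute 221.
Second set merges to minute 38 to minute 49, minute 56 to minute 86, minute 103 to minute 118, minute 162 to minute 191.
minute 2 to minute 8: no B overlap → unchanged.
minute 24 to minute 85 minus B → minute 24 to minute 38, minute 49 to minute 56.
minute 172 to minute 221 minus B → minute 191 to minute 221.

minute 2 to minute 8, minute 24 to minute 38, minute 49 to minute 56, minute 191 to minute 221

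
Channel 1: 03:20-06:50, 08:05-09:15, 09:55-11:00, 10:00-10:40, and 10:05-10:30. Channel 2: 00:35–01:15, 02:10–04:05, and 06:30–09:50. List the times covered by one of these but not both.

00:35–01:15, 02:10–03:20, 04:05–06:30, 06:50–08:05, 09:15–09:50, 09:55–11:00

First set merges to 03:20–06:50, 08:05–09:15, 09:55–11:00.
A \ B = 04:05–06:30, 09:55–11:00.
B \ A = 00:35–01:15, 02:10–03:20, 06:50–08:05, 09:15–09:50.
Union of the two gives the symmetric difference.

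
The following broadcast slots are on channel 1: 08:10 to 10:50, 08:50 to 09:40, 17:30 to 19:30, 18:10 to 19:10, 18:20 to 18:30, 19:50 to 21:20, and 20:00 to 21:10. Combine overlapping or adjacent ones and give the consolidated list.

08:50–09:40 overlaps/touches 08:10–10:50 → extend to 08:10–10:50.
17:30–19:30 is disjoint → start new block.
18:10–19:10 overlaps/touches 17:30–19:30 → extend to 17:30–19:30.
18:20–18:30 overlaps/touches 17:30–19:30 → extend to 17:30–19:30.
19:50–21:20 is disjoint → start new block.
20:00–21:10 overlaps/touches 19:50–21:20 → extend to 19:50–21:20.

08:10–10:50, 17:30–19:30, 19:50–21:20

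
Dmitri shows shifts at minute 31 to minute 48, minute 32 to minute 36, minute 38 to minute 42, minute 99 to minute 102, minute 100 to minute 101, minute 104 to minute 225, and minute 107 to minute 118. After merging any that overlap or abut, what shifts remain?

minute 31 to minute 48, minute 99 to minute 102, minute 104 to minute 225

minute 32 to minute 36 overlaps/touches minute 31 to minute 48 → extend to minute 31 to minute 48.
minute 38 to minute 42 overlaps/touches minute 31 to minute 48 → extend to minute 31 to minute 48.
minute 99 to minute 102 is disjoint → start new block.
minute 100 to minute 101 overlaps/touches minute 99 to minute 102 → extend to minute 99 to minute 102.
minute 104 to minute 225 is disjoint → start new block.
minute 107 to minute 118 overlaps/touches minute 104 to minute 225 → extend to minute 104 to minute 225.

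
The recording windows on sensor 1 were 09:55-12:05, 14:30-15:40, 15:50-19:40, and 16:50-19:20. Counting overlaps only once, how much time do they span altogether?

7 h 10 min

Merged: 09:55-12:05, 14:30-15:40, 15:50-19:40.
Lengths: 2 h 10 min + 1 h 10 min + 3 h 50 min = 7 h 10 min.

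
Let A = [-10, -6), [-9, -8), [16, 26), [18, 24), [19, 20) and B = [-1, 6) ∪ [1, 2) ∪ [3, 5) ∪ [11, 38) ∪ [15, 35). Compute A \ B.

[-10, -6)

Merge the first list: [-10, -6), [16, 26).
Merge the second list: [-1, 6), [11, 38).
[-10, -6): no B overlap → unchanged.
[16, 26): fully covered by B → removed.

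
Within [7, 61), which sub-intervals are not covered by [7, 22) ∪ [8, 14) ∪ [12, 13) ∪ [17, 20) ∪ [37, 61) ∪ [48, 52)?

[22, 37)

Covered (merged): [7, 22), [37, 61).
Gaps within [7, 61): [22, 37).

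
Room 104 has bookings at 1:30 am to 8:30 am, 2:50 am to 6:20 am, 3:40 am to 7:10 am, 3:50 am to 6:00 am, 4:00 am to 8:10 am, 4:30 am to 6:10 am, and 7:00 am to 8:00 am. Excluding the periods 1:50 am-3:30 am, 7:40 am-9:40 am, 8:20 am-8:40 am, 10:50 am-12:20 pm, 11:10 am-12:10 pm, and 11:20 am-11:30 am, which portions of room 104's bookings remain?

1:30 am–1:50 am, 3:30 am–7:40 am

A, merged: 1:30 am–8:30 am.
B, merged: 1:50 am–3:30 am, 7:40 am–9:40 am, 10:50 am–12:20 pm.
1:30 am–8:30 am with B removed leaves 1:30 am–1:50 am, 3:30 am–7:40 am.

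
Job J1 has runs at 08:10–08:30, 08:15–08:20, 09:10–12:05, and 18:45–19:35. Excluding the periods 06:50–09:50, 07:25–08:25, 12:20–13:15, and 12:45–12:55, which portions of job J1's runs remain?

09:50–12:05, 18:45–19:35

Merge the first list: 08:10–08:30, 09:10–12:05, 18:45–19:35.
Merge the second list: 06:50–09:50, 12:20–13:15.
08:10–08:30: fully covered by B → removed.
09:10–12:05 minus B → 09:50–12:05.
18:45–19:35: no B overlap → unchanged.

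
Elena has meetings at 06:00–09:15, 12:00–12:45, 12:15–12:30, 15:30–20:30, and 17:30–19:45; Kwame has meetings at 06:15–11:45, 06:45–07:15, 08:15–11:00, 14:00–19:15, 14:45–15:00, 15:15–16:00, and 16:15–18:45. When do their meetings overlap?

06:15–09:15, 15:30–19:15

First set merges to 06:00–09:15, 12:00–12:45, 15:30–20:30.
Second set merges to 06:15–11:45, 14:00–19:15.
06:00–09:15 meets the second set on 06:15–09:15.
12:00–12:45: no overlap with the second set.
15:30–20:30 meets the second set on 15:30–19:15.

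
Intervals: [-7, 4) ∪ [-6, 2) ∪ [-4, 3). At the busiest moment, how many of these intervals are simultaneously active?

3

Walk the sorted start/end points keeping a running depth.
The depth first hits 3 at -4.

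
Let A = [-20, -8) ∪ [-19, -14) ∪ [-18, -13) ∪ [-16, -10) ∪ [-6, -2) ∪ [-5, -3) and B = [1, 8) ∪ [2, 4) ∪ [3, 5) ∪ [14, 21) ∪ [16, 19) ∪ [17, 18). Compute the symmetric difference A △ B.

A, merged: [-20, -8), [-6, -2).
B, merged: [1, 8), [14, 21).
A but not B: [-20, -8), [-6, -2).
B but not A: [1, 8), [14, 21).
Combining gives A △ B.

[-20, -8) ∪ [-6, -2) ∪ [1, 8) ∪ [14, 21)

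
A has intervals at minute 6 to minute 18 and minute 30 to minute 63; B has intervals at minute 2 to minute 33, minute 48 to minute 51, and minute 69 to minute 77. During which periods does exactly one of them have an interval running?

minute 2 to minute 6, minute 18 to minute 30, minute 33 to minute 48, minute 51 to minute 63, minute 69 to minute 77

A \ B = minute 33 to minute 48, minute 51 to minute 63.
B \ A = minute 2 to minute 6, minute 18 to minute 30, minute 69 to minute 77.
Union of the two gives the symmetric difference.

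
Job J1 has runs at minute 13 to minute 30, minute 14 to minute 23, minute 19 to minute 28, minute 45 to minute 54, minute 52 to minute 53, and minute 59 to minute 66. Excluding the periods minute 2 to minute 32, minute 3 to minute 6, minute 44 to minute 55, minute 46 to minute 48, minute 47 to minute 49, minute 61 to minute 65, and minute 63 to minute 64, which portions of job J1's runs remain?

First set merges to minute 13 to minute 30, minute 45 to minute 54, minute 59 to minute 66.
Second set merges to minute 2 to minute 32, minute 44 to minute 55, minute 61 to minute 65.
minute 13 to minute 30 lies entirely inside B → drops out.
minute 45 to minute 54 lies entirely inside B → drops out.
minute 59 to minute 66 with B removed leaves minute 59 to minute 61, minute 65 to minute 66.

minute 59 to minute 61, minute 65 to minute 66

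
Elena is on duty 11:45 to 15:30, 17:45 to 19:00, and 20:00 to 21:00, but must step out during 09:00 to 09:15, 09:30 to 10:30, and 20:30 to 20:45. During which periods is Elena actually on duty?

11:45–15:30 is untouched.
17:45–19:00 is untouched.
20:00–21:00 with B removed leaves 20:00–20:30, 20:45–21:00.

11:45–15:30, 17:45–19:00, 20:00–20:30, 20:45–21:00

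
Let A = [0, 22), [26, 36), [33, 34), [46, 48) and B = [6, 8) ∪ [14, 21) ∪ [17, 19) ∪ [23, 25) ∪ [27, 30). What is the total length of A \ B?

22

A, merged: [0, 22), [26, 36), [46, 48).
B, merged: [6, 8), [14, 21), [23, 25), [27, 30).
A \ B = [0, 6), [8, 14), [21, 22), [26, 27), [30, 36), [46, 48).
Total: 6 + 6 + 1 + 1 + 6 + 2 = 22.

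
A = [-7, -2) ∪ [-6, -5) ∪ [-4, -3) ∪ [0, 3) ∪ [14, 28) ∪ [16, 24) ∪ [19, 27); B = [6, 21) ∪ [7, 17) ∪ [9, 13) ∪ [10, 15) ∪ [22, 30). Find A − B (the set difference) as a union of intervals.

Merge the first list: [-7, -2), [0, 3), [14, 28).
Merge the second list: [6, 21), [22, 30).
[-7, -2): nothing removed.
[0, 3): nothing removed.
[14, 28) \ B = [21, 22).

[-7, -2) ∪ [0, 3) ∪ [21, 22)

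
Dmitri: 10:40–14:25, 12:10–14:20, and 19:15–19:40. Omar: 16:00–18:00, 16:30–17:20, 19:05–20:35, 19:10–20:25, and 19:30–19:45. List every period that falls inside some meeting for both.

19:15–19:40

Merge the first list: 10:40–14:25, 19:15–19:40.
Merge the second list: 16:00–18:00, 19:05–20:35.
10:40–14:25 meets no B interval.
19:15–19:40 ∩ B → 19:15–19:40.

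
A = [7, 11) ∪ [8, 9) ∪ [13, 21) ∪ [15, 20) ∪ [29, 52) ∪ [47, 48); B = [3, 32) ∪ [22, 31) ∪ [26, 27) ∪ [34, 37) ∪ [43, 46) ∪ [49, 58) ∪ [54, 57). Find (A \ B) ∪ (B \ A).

First set merges to [7, 11), [13, 21), [29, 52).
Second set merges to [3, 32), [34, 37), [43, 46), [49, 58).
Only in the first: [32, 34), [37, 43), [46, 49).
Only in the second: [3, 7), [11, 13), [21, 29), [52, 58).
Together these are the periods covered by exactly one.

[3, 7) ∪ [11, 13) ∪ [21, 29) ∪ [32, 34) ∪ [37, 43) ∪ [46, 49) ∪ [52, 58)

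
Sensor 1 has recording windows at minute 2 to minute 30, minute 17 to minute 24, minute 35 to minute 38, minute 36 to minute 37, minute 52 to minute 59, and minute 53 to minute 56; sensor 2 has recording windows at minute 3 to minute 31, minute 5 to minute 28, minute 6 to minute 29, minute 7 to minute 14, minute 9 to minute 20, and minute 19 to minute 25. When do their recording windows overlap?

A, merged: minute 2 to minute 30, minute 35 to minute 38, minute 52 to minute 59.
B, merged: minute 3 to minute 31.
minute 2 to minute 30 ∩ B → minute 3 to minute 30.
minute 35 to minute 38 meets no B interval.
minute 52 to minute 59 meets no B interval.

minute 3 to minute 30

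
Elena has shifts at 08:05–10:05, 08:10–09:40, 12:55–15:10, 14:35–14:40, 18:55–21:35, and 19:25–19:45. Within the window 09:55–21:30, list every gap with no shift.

Covered (merged): 08:05–10:05, 12:55–15:10, 18:55–21:35.
Uncovered inside 09:55–21:30: 10:05–12:55, 15:10–18:55.

10:05–12:55, 15:10–18:55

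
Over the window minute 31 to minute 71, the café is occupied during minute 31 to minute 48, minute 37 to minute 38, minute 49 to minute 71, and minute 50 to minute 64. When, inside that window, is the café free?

Covered (merged): minute 31 to minute 48, minute 49 to minute 71.
Gaps within minute 31 to minute 71: minute 48 to minute 49.

minute 48 to minute 49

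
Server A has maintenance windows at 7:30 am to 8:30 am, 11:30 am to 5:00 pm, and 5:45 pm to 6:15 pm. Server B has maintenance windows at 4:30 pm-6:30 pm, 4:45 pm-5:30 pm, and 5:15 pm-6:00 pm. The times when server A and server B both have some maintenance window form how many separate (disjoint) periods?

2

Second set merges to 4:30 pm-6:30 pm.
A ∩ B = 4:30 pm-5:00 pm, 5:45 pm-6:15 pm.
That is 2 disjoint pieces.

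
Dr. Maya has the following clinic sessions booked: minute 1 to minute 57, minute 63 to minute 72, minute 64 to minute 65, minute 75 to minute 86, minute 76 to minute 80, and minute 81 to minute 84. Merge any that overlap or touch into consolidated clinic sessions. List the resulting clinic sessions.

minute 63 to minute 72 is disjoint → start new block.
minute 64 to minute 65 overlaps/touches minute 63 to minute 72 → extend to minute 63 to minute 72.
minute 75 to minute 86 is disjoint → start new block.
minute 76 to minute 80 overlaps/touches minute 75 to minute 86 → extend to minute 75 to minute 86.
minute 81 to minute 84 overlaps/touches minute 75 to minute 86 → extend to minute 75 to minute 86.

minute 1 to minute 57, minute 63 to minute 72, minute 75 to minute 86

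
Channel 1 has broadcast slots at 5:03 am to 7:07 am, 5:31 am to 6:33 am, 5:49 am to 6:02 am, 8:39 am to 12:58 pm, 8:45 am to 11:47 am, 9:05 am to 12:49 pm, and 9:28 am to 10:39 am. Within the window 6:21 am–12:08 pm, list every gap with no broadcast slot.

Covered (merged): 5:03 am-7:07 am, 8:39 am-12:58 pm.
Gaps within 6:21 am-12:08 pm: 7:07 am-8:39 am.

7:07 am-8:39 am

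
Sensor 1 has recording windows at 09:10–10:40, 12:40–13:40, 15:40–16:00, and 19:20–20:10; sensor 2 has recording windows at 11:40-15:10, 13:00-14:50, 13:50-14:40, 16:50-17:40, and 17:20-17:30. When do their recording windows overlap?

12:40–13:40

Second set merges to 11:40–15:10, 16:50–17:40.
09:10–10:40 falls entirely outside B.
12:40–13:40 overlaps B on 12:40–13:40.
15:40–16:00 falls entirely outside B.
19:20–20:10 falls entirely outside B.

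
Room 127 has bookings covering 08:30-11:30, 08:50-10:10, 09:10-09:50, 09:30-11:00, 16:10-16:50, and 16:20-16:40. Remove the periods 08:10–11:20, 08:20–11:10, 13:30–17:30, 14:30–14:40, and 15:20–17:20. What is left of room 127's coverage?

First set merges to 08:30–11:30, 16:10–16:50.
Second set merges to 08:10–11:20, 13:30–17:30.
08:30–11:30 minus B → 11:20–11:30.
16:10–16:50: fully covered by B → removed.

11:20–11:30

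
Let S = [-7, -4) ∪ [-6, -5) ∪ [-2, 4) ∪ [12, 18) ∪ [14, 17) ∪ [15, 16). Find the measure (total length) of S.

Merged: [-7, -4), [-2, 4), [12, 18).
Lengths: 3 + 6 + 6 = 15.

15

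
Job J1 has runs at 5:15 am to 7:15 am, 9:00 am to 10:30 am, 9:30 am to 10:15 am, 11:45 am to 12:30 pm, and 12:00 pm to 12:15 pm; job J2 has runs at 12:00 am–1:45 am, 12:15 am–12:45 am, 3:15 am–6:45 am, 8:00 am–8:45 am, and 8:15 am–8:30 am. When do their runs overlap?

5:15 am-6:45 am

Merge the first list: 5:15 am-7:15 am, 9:00 am-10:30 am, 11:45 am-12:30 pm.
Merge the second list: 12:00 am-1:45 am, 3:15 am-6:45 am, 8:00 am-8:45 am.
5:15 am-7:15 am meets the second set on 5:15 am-6:45 am.
9:00 am-10:30 am: no overlap with the second set.
11:45 am-12:30 pm: no overlap with the second set.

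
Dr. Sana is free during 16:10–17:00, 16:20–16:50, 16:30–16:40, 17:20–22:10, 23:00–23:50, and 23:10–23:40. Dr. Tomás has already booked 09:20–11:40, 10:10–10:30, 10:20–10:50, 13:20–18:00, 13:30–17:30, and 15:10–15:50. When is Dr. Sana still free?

18:00–22:10, 23:00–23:50

Merge the first list: 16:10–17:00, 17:20–22:10, 23:00–23:50.
Merge the second list: 09:20–11:40, 13:20–18:00.
16:10–17:00: entirely removed.
17:20–22:10 \ B = 18:00–22:10.
23:00–23:50: nothing removed.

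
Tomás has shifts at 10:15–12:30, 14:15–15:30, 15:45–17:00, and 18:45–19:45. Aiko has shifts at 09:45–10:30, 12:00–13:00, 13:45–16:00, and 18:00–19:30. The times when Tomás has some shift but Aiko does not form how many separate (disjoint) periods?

3

A \ B = 10:30–12:00, 16:00–17:00, 19:30–19:45.
That is 3 disjoint pieces.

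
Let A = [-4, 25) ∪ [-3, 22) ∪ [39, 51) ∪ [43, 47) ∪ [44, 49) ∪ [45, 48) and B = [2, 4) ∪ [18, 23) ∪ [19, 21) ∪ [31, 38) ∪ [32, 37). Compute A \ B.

[-4, 2) ∪ [4, 18) ∪ [23, 25) ∪ [39, 51)

Merge the first list: [-4, 25), [39, 51).
Merge the second list: [2, 4), [18, 23), [31, 38).
[-4, 25) \ B = [-4, 2), [4, 18), [23, 25).
[39, 51): nothing removed.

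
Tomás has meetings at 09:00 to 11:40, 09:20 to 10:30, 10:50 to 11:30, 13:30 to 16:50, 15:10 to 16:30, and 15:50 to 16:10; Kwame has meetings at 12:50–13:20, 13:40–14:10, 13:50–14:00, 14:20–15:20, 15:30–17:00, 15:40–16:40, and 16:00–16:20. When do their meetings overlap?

First set merges to 09:00–11:40, 13:30–16:50.
Second set merges to 12:50–13:20, 13:40–14:10, 14:20–15:20, 15:30–17:00.
09:00–11:40: no overlap with the second set.
13:30–16:50 meets the second set on 13:40–14:10, 14:20–15:20, 15:30–16:50.

13:40–14:10, 14:20–15:20, 15:30–16:50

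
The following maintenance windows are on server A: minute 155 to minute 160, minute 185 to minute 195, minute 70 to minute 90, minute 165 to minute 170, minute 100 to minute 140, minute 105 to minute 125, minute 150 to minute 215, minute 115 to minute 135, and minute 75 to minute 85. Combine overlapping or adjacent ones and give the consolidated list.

minute 70 to minute 90, minute 100 to minute 140, minute 150 to minute 215

Sort by start: minute 70 to minute 90, minute 75 to minute 85, minute 100 to minute 140, minute 105 to minute 125, minute 115 to minute 135, minute 150 to minute 215, minute 155 to minute 160, minute 165 to minute 170, minute 185 to minute 195.
minute 75 to minute 85 overlaps/touches minute 70 to minute 90 → extend to minute 70 to minute 90.
minute 100 to minute 140 is disjoint → start new block.
minute 105 to minute 125 overlaps/touches minute 100 to minute 140 → extend to minute 100 to minute 140.
minute 115 to minute 135 overlaps/touches minute 100 to minute 140 → extend to minute 100 to minute 140.
minute 150 to minute 215 is disjoint → start new block.
minute 155 to minute 160 overlaps/touches minute 150 to minute 215 → extend to minute 150 to minute 215.
minute 165 to minute 170 overlaps/touches minute 150 to minute 215 → extend to minute 150 to minute 215.
minute 185 to minute 195 overlaps/touches minute 150 to minute 215 → extend to minute 150 to minute 215.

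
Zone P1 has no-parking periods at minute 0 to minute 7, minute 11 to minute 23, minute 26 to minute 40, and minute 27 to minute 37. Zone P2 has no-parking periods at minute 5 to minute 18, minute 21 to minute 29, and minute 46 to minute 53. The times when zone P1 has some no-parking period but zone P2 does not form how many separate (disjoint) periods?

Merge the first list: minute 0 to minute 7, minute 11 to minute 23, minute 26 to minute 40.
A \ B = minute 0 to minute 5, minute 18 to minute 21, minute 29 to minute 40.
That is 3 disjoint pieces.

3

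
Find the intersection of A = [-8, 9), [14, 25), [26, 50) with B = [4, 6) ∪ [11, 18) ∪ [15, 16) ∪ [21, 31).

Second set merges to [4, 6), [11, 18), [21, 31).
[-8, 9) meets the second set on [4, 6).
[14, 25) meets the second set on [14, 18), [21, 25).
[26, 50) meets the second set on [26, 31).

[4, 6) ∪ [14, 18) ∪ [21, 25) ∪ [26, 31)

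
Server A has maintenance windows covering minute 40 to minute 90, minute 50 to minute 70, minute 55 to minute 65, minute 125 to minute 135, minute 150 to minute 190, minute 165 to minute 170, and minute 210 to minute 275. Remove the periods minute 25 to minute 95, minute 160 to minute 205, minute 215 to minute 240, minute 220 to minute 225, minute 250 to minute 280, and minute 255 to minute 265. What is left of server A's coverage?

First set merges to minute 40 to minute 90, minute 125 to minute 135, minute 150 to minute 190, minute 210 to minute 275.
Second set merges to minute 25 to minute 95, minute 160 to minute 205, minute 215 to minute 240, minute 250 to minute 280.
minute 40 to minute 90: entirely removed.
minute 125 to minute 135: nothing removed.
minute 150 to minute 190 \ B = minute 150 to minute 160.
minute 210 to minute 275 \ B = minute 210 to minute 215, minute 240 to minute 250.

minute 125 to minute 135, minute 150 to minute 160, minute 210 to minute 215, minute 240 to minute 250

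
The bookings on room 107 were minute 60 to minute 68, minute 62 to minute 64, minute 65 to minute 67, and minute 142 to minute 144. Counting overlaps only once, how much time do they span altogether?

Merged: minute 60 to minute 68, minute 142 to minute 144.
Lengths: 8 minutes + 2 minutes = 10 minutes.

10 minutes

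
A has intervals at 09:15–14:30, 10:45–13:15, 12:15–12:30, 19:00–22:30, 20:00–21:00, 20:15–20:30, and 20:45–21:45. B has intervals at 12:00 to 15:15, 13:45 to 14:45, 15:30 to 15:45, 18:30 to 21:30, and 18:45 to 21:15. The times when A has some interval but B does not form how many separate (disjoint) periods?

A, merged: 09:15-14:30, 19:00-22:30.
B, merged: 12:00-15:15, 15:30-15:45, 18:30-21:30.
A \ B = 09:15-12:00, 21:30-22:30.
That is 2 disjoint pieces.

2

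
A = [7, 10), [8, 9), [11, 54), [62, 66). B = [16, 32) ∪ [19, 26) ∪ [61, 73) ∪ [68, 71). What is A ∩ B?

First set merges to [7, 10), [11, 54), [62, 66).
Second set merges to [16, 32), [61, 73).
[7, 10) meets no B interval.
[11, 54) ∩ B → [16, 32).
[62, 66) ∩ B → [62, 66).

[16, 32) ∪ [62, 66)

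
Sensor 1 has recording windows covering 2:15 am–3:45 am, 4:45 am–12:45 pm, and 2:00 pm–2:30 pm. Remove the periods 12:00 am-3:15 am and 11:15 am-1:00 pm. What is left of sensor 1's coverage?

3:15 am–3:45 am, 4:45 am–11:15 am, 2:00 pm–2:30 pm

2:15 am–3:45 am with B removed leaves 3:15 am–3:45 am.
4:45 am–12:45 pm with B removed leaves 4:45 am–11:15 am.
2:00 pm–2:30 pm is untouched.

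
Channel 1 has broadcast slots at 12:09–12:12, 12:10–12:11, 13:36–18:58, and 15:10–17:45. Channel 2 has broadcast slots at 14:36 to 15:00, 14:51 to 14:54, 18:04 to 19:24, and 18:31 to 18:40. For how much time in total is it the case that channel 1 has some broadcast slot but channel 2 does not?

A, merged: 12:09–12:12, 13:36–18:58.
B, merged: 14:36–15:00, 18:04–19:24.
A \ B = 12:09–12:12, 13:36–14:36, 15:00–18:04.
Total: 3 min + 1 h + 3 h 4 min = 4 h 7 min.

4 h 7 min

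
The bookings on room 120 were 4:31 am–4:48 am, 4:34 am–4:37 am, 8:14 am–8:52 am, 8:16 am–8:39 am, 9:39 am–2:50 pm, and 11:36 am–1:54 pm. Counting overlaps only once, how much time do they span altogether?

Merged: 4:31 am–4:48 am, 8:14 am–8:52 am, 9:39 am–2:50 pm.
Lengths: 17 min + 38 min + 5 h 11 min = 6 h 6 min.

6 h 6 min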